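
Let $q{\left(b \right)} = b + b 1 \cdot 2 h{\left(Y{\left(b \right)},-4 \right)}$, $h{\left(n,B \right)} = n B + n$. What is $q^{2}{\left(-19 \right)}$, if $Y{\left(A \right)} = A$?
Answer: $4774225$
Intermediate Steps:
$h{\left(n,B \right)} = n + B n$ ($h{\left(n,B \right)} = B n + n = n + B n$)
$q{\left(b \right)} = b - 6 b^{2}$ ($q{\left(b \right)} = b + b 1 \cdot 2 b \left(1 - 4\right) = b + b 2 b \left(-3\right) = b + 2 b \left(- 3 b\right) = b - 6 b^{2}$)
$q^{2}{\left(-19 \right)} = \left(- 19 \left(1 - -114\right)\right)^{2} = \left(- 19 \left(1 + 114\right)\right)^{2} = \left(\left(-19\right) 115\right)^{2} = \left(-2185\right)^{2} = 4774225$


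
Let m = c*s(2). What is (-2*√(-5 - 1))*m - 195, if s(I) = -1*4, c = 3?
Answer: -195 + 24*I*√6 ≈ -195.0 + 58.788*I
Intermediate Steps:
s(I) = -4
m = -12 (m = 3*(-4) = -12)
(-2*√(-5 - 1))*m - 195 = -2*√(-5 - 1)*(-12) - 195 = -2*I*√6*(-12) - 195 = 24*I*√6 - 195 = -195 + 24*I*√6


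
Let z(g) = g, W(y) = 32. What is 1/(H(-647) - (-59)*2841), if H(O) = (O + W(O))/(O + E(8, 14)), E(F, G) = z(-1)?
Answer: 216/36205909 ≈ 5.9659e-6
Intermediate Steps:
E(F, G) = -1
H(O) = (32 + O)/(-1 + O) (H(O) = (O + 32)/(O - 1) = (32 + O)/(-1 + O))
1/(H(-647) - (-59)*2841) = 1/((32 - 647)/(-1 - 647) - (-59)*2841) = 1/(-615/(-648) - 59*(-2841)) = 1/(-1/648*(-615) + 167619) = 1/(205/216 + 167619) = 1/(36205909/216) = 216/36205909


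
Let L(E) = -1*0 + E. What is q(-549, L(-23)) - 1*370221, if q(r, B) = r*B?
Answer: -357594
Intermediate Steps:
L(E) = E (L(E) = 0 + E = E)
q(r, B) = B*r
q(-549, L(-23)) - 1*370221 = -23*(-549) - 1*370221 = 12627 - 370221 = -357594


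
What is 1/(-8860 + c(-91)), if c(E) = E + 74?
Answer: -1/8877 ≈ -0.00011265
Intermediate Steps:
c(E) = 74 + E
1/(-8860 + c(-91)) = 1/(-8860 + (74 - 91)) = 1/(-8860 - 17) = 1/(-8877) = -1/8877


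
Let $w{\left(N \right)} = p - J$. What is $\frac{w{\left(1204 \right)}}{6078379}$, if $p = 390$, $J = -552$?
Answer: $\frac{942}{6078379} \approx 0.00015498$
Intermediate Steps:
$w{\left(N \right)} = 942$ ($w{\left(N \right)} = 390 - -552 = 390 + 552 = 942$)
$\frac{w{\left(1204 \right)}}{6078379} = \frac{942}{6078379}$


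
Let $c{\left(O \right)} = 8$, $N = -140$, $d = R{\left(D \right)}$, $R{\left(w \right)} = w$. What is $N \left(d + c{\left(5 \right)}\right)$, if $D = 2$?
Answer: $-1400$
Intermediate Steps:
$d = 2$
$N \left(d + c{\left(5 \right)}\right) = - 140 \left(2 + 8\right) = \left(-140\right) 10 = -1400$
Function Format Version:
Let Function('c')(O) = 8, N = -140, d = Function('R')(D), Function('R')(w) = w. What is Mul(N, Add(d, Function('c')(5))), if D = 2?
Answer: -1400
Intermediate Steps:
d = 2
Mul(N, Add(d, Function('c')(5))) = Mul(-140, Add(2, 8)) = Mul(-140, 10) = -1400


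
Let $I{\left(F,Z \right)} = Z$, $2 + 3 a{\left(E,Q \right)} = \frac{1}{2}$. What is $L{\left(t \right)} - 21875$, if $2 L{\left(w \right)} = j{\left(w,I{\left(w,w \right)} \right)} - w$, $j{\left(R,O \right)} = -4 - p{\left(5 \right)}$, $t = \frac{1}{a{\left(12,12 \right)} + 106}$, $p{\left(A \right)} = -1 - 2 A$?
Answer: $- \frac{9229775}{422} \approx -21872.0$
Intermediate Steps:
$a{\left(E,Q \right)} = - \frac{1}{2}$ ($a{\left(E,Q \right)} = - \frac{2}{3} + \frac{1}{3 \cdot 2} = - \frac{2}{3} + \frac{1}{3} \cdot \frac{1}{2} = - \frac{2}{3} + \frac{1}{6} = - \frac{1}{2}$)
$t = \frac{2}{211}$ ($t = \frac{1}{- \frac{1}{2} + 106} = \frac{1}{\frac{211}{2}} = \frac{2}{211} \approx 0.0094787$)
$j{\left(R,O \right)} = 7$ ($j{\left(R,O \right)} = -4 - \left(-1 - 10\right) = -4 - -11 = -4 + 11 = 7$)
$L{\left(w \right)} = \frac{7}{2} - \frac{w}{2}$ ($L{\left(w \right)} = \frac{7 - w}{2} = \frac{7}{2} - \frac{w}{2}$)
$L{\left(t \right)} - 21875 = \left(\frac{7}{2} - \frac{1}{211}\right) - 21875 = \frac{1475}{422} - 21875 = - \frac{9229775}{422}$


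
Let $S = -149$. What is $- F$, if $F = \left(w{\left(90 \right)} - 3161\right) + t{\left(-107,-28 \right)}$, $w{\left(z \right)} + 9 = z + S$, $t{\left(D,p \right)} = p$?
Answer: $3257$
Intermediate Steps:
$w{\left(z \right)} = -158 + z$ ($w{\left(z \right)} = -9 + \left(z - 149\right) = -9 + \left(-149 + z\right) = -158 + z$)
$F = -3257$ ($F = \left(\left(-158 + 90\right) - 3161\right) - 28 = \left(-68 - 3161\right) - 28 = -3229 - 28 = -3257$)
$- F = \left(-1\right) \left(-3257\right) = 3257$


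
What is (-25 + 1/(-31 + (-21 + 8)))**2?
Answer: 1212201/1936 ≈ 626.14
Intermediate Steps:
(-25 + 1/(-31 + (-21 + 8)))**2 = (-25 + 1/(-31 - 13))**2 = (-25 + 1/(-44))**2 = (-25 - 1/44)**2 = (-1101/44)**2 = 1212201/1936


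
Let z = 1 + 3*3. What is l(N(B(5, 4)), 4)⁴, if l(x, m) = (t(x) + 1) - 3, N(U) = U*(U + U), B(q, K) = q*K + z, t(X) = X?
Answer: 10451021702416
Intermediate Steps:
z = 10 (z = 1 + 9 = 10)
B(q, K) = 10 + K*q (B(q, K) = q*K + 10 = K*q + 10 = 10 + K*q)
N(U) = 2*U² (N(U) = U*(2*U) = 2*U²)
l(x, m) = -2 + x (l(x, m) = (x + 1) - 3 = (1 + x) - 3 = -2 + x)
l(N(B(5, 4)), 4)⁴ = (-2 + 2*(10 + 4*5)²)⁴ = (-2 + 2*(10 + 20)²)⁴ = (-2 + 2*30²)⁴ = (-2 + 2*900)⁴ = (-2 + 1800)⁴ = 1798⁴ = 10451021702416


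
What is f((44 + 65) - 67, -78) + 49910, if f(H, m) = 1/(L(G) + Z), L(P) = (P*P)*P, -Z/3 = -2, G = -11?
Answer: 66130749/1325 ≈ 49910.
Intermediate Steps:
Z = 6 (Z = -3*(-2) = 6)
L(P) = P**3 (L(P) = P**2*P = P**3)
f(H, m) = -1/1325 (f(H, m) = 1/((-11)**3 + 6) = 1/(-1331 + 6) = 1/(-1325) = -1/1325)
f((44 + 65) - 67, -78) + 49910 = -1/1325 + 49910 = 66130749/1325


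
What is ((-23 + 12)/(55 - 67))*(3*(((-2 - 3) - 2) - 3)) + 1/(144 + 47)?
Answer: -10503/382 ≈ -27.495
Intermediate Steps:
((-23 + 12)/(55 - 67))*(3*(((-2 - 3) - 2) - 3)) + 1/(144 + 47) = (-11/(-12))*(3*((-5 - 2) - 3)) + 1/191 = (-11*(-1/12))*(3*(-7 - 3)) + 1/191 = 11*(3*(-10))/12 + 1/191 = (11/12)*(-30) + 1/191 = -55/2 + 1/191 = -10503/382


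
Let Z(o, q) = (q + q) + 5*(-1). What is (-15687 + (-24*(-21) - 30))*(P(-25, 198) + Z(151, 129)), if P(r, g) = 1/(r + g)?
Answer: -665873010/173 ≈ -3.8490e+6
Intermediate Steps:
P(r, g) = 1/(g + r)
Z(o, q) = -5 + 2*q (Z(o, q) = 2*q - 5 = -5 + 2*q)
(-15687 + (-24*(-21) - 30))*(P(-25, 198) + Z(151, 129)) = (-15687 + (-24*(-21) - 30))*(1/(198 - 25) + (-5 + 2*129)) = (-15687 + (504 - 30))*(1/173 + (-5 + 258)) = (-15687 + 474)*(1/173 + 253) = -15213*43770/173 = -665873010/173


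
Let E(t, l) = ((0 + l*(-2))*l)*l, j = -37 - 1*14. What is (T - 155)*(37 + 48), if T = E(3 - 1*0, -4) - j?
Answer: 2040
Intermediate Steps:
j = -51 (j = -37 - 14 = -51)
E(t, l) = -2*l³ (E(t, l) = ((0 - 2*l)*l)*l = ((-2*l)*l)*l = (-2*l²)*l = -2*l³)
T = 179 (T = -2*(-4)³ - 1*(-51) = -2*(-64) + 51 = 128 + 51 = 179)
(T - 155)*(37 + 48) = (179 - 155)*(37 + 48) = 24*85 = 2040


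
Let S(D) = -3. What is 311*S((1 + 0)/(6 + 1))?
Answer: -933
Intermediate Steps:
311*S((1 + 0)/(6 + 1)) = 311*(-3) = -933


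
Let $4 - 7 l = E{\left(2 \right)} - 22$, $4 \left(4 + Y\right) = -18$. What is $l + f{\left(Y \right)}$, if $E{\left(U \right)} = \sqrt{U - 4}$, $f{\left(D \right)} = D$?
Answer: $- \frac{67}{14} - \frac{i \sqrt{2}}{7} \approx -4.7857 - 0.20203 i$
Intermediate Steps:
$Y = - \frac{17}{2}$ ($Y = -4 + \frac{1}{4} \left(-18\right) = -4 - \frac{9}{2} = - \frac{17}{2} \approx -8.5$)
$E{\left(U \right)} = \sqrt{-4 + U}$
$l = \frac{26}{7} - \frac{i \sqrt{2}}{7}$ ($l = \frac{4}{7} - \frac{\sqrt{-4 + 2} - 22}{7} = \frac{4}{7} - \frac{\sqrt{-2} - 22}{7} = \frac{4}{7} - \frac{i \sqrt{2} - 22}{7} = \frac{4}{7} - \frac{-22 + i \sqrt{2}}{7} = \frac{4}{7} + \left(\frac{22}{7} - \frac{i \sqrt{2}}{7}\right) = \frac{26}{7} - \frac{i \sqrt{2}}{7} \approx 3.7143 - 0.20203 i$)
$l + f{\left(Y \right)} = \left(\frac{26}{7} - \frac{i \sqrt{2}}{7}\right) - \frac{17}{2} = - \frac{67}{14} - \frac{i \sqrt{2}}{7}$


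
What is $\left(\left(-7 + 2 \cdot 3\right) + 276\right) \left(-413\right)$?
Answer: $-113575$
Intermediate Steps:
$\left(\left(-7 + 2 \cdot 3\right) + 276\right) \left(-413\right) = \left(\left(-7 + 6\right) + 276\right) \left(-413\right) = \left(-1 + 276\right) \left(-413\right) = 275 \left(-413\right) = -113575$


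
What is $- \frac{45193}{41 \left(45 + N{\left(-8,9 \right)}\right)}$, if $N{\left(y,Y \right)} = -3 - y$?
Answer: $- \frac{45193}{2050} \approx -22.045$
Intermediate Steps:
$- \frac{45193}{41 \left(45 + N{\left(-8,9 \right)}\right)} = - \frac{45193}{41 \left(45 - -5\right)} = - \frac{45193}{41 \left(45 + \left(-3 + 8\right)\right)} = - \frac{45193}{41 \left(45 + 5\right)} = - \frac{45193}{41 \cdot 50} = - \frac{45193}{2050}$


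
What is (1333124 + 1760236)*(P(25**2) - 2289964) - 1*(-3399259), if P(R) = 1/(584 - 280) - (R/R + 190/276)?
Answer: -3095570280521712/437 ≈ -7.0837e+12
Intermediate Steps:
P(R) = -35347/20976 (P(R) = 1/304 - (1 + 190*(1/276)) = 1/304 - (1 + 95/138) = 1/304 - 1*233/138 = 1/304 - 233/138 = -35347/20976)
(1333124 + 1760236)*(P(25**2) - 2289964) - 1*(-3399259) = (1333124 + 1760236)*(-35347/20976 - 2289964) - 1*(-3399259) = 3093360*(-48034320211/20976) + 3399259 = -3095571765997895/437 + 3399259 = -3095570280521712/437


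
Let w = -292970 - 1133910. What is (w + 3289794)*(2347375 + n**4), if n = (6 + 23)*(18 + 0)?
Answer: 138321136537076734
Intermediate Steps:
n = 522 (n = 29*18 = 522)
w = -1426880
(w + 3289794)*(2347375 + n**4) = (-1426880 + 3289794)*(2347375 + 522**4) = 1862914*(2347375 + 74247530256) = 1862914*74249877631 = 138321136537076734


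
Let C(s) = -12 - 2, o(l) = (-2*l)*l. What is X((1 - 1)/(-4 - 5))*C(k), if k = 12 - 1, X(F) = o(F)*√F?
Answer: 0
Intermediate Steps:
o(l) = -2*l²
X(F) = -2*F^(5/2) (X(F) = (-2*F²)*√F = -2*F^(5/2))
k = 11
C(s) = -14
X((1 - 1)/(-4 - 5))*C(k) = -2*(1 - 1)^(5/2)*(I/243)*(-14) = -2*(0/(-9))^(5/2)*(-14) = -2*(0*(-⅑))^(5/2)*(-14) = -2*0^(5/2)*(-14) = -2*0*(-14) = 0*(-14) = 0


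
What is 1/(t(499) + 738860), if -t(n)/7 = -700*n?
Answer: 1/3183960 ≈ 3.1407e-7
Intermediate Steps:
t(n) = 4900*n (t(n) = -(-4900)*n = 4900*n)
1/(t(499) + 738860) = 1/(4900*499 + 738860) = 1/(2445100 + 738860) = 1/3183960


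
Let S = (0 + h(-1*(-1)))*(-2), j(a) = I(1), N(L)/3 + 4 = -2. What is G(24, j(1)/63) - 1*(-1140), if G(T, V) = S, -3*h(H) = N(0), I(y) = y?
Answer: 1128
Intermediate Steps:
N(L) = -18 (N(L) = -12 + 3*(-2) = -12 - 6 = -18)
j(a) = 1
h(H) = 6 (h(H) = -⅓*(-18) = 6)
S = -12 (S = (0 + 6)*(-2) = 6*(-2) = -12)
G(T, V) = -12
G(24, j(1)/63) - 1*(-1140) = -12 - 1*(-1140) = -12 + 1140 = 1128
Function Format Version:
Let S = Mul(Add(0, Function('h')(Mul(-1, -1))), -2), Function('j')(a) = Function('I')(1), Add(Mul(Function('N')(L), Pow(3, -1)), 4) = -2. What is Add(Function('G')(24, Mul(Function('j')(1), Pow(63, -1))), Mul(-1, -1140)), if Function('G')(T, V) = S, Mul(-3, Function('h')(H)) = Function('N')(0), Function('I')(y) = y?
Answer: 1128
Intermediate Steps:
Function('N')(L) = -18 (Function('N')(L) = Add(-12, Mul(3, -2)) = Add(-12, -6) = -18)
Function('j')(a) = 1
Function('h')(H) = 6 (Function('h')(H) = Mul(Rational(-1, 3), -18) = 6)
S = -12 (S = Mul(Add(0, 6), -2) = Mul(6, -2) = -12)
Function('G')(T, V) = -12
Add(Function('G')(24, Mul(Function('j')(1), Pow(63, -1))), Mul(-1, -1140)) = Add(-12, Mul(-1, -1140)) = Add(-12, 1140) = 1128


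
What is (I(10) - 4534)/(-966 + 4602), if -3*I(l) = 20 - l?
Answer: -3403/2727 ≈ -1.2479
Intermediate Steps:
I(l) = -20/3 + l/3 (I(l) = -(20 - l)/3 = -20/3 + l/3)
(I(10) - 4534)/(-966 + 4602) = ((-20/3 + (⅓)*10) - 4534)/(-966 + 4602) = ((-20/3 + 10/3) - 4534)/3636 = (-10/3 - 4534)*(1/3636) = -13612/3*1/3636 = -3403/2727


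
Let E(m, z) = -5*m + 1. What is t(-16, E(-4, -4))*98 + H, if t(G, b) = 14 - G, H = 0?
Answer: 2940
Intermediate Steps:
E(m, z) = 1 - 5*m
t(-16, E(-4, -4))*98 + H = (14 - 1*(-16))*98 + 0 = (14 + 16)*98 + 0 = 30*98 + 0 = 2940 + 0 = 2940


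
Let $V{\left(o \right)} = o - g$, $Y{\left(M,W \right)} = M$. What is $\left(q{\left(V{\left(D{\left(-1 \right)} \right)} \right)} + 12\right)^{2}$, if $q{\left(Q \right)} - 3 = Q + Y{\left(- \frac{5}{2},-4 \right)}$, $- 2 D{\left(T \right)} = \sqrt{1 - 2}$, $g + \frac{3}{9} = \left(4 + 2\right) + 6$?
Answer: $\frac{4}{9} - \frac{5 i}{6} \approx 0.44444 - 0.83333 i$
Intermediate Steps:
$g = \frac{35}{3}$ ($g = - \frac{1}{3} + \left(\left(4 + 2\right) + 6\right) = - \frac{1}{3} + \left(6 + 6\right) = - \frac{1}{3} + 12 = \frac{35}{3} \approx 11.667$)
$D{\left(T \right)} = - \frac{i}{2}$ ($D{\left(T \right)} = - \frac{\sqrt{1 - 2}}{2} = - \frac{\sqrt{-1}}{2} = - \frac{i}{2}$)
$V{\left(o \right)} = - \frac{35}{3} + o$ ($V{\left(o \right)} = o - \frac{35}{3} = - \frac{35}{3} + o$)
$q{\left(Q \right)} = \frac{1}{2} + Q$ ($q{\left(Q \right)} = 3 + \left(Q - \frac{5}{2}\right) = 3 + \left(- \frac{5}{2} + Q\right) = \frac{1}{2} + Q$)
$\left(q{\left(V{\left(D{\left(-1 \right)} \right)} \right)} + 12\right)^{2} = \left(\left(\frac{1}{2} - \left(\frac{35}{3} + \frac{i}{2}\right)\right) + 12\right)^{2} = \left(\left(- \frac{67}{6} - \frac{i}{2}\right) + 12\right)^{2} = \left(\frac{5}{6} - \frac{i}{2}\right)^{2}$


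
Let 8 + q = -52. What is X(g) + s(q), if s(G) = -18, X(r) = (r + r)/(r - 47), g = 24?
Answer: -462/23 ≈ -20.087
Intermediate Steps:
q = -60 (q = -8 - 52 = -60)
X(r) = 2*r/(-47 + r) (X(r) = (2*r)/(-47 + r) = 2*r/(-47 + r))
X(g) + s(q) = 2*24/(-47 + 24) - 18 = 2*24/(-23) - 18 = 2*24*(-1/23) - 18 = -48/23 - 18 = -462/23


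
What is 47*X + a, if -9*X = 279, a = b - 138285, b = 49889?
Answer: -89853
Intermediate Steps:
a = -88396 (a = 49889 - 138285 = -88396)
X = -31 (X = -⅑*279 = -31)
47*X + a = 47*(-31) - 88396 = -1457 - 88396 = -89853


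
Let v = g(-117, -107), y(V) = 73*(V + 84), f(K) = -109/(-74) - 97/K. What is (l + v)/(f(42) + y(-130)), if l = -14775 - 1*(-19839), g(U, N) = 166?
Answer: -2031855/1304908 ≈ -1.5571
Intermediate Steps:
f(K) = 109/74 - 97/K (f(K) = -109*(-1/74) - 97/K = 109/74 - 97/K)
y(V) = 6132 + 73*V (y(V) = 73*(84 + V) = 6132 + 73*V)
l = 5064 (l = -14775 + 19839 = 5064)
v = 166
(l + v)/(f(42) + y(-130)) = (5064 + 166)/((109/74 - 97/42) + (6132 + 73*(-130))) = 5230/((109/74 - 97*1/42) + (6132 - 9490)) = 5230/((109/74 - 97/42) - 3358) = 5230/(-650/777 - 3358) = 5230/(-2609816/777) = 5230*(-777/2609816) = -2031855/1304908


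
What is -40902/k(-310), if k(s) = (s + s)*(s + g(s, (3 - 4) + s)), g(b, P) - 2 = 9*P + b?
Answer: -401/20770 ≈ -0.019307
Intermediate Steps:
g(b, P) = 2 + b + 9*P (g(b, P) = 2 + (9*P + b) = 2 + (b + 9*P) = 2 + b + 9*P)
k(s) = 2*s*(-7 + 11*s) (k(s) = (s + s)*(s + (2 + s + 9*((3 - 4) + s))) = (2*s)*(s + (2 + s + 9*(-1 + s))) = (2*s)*(s + (2 + s + (-9 + 9*s))) = (2*s)*(s + (-7 + 10*s)) = (2*s)*(-7 + 11*s) = 2*s*(-7 + 11*s))
-40902/k(-310) = -40902*(-1/(620*(-7 + 11*(-310)))) = -40902*(-1/(620*(-7 - 3410))) = -40902/(2*(-310)*(-3417)) = -40902/2118540 = -40902*1/2118540 = -401/20770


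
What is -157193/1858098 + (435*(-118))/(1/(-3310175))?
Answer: 315711814655052307/1858098 ≈ 1.6991e+11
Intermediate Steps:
-157193/1858098 + (435*(-118))/(1/(-3310175)) = -157193*1/1858098 - 51330/(-1/3310175) = -157193/1858098 - 51330*(-3310175) = -157193/1858098 + 169911282750 = 315711814655052307/1858098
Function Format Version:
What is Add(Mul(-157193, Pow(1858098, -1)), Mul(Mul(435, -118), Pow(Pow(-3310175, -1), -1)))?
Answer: Rational(315711814655052307, 1858098) ≈ 1.6991e+11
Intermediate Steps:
Add(Mul(-157193, Pow(1858098, -1)), Mul(Mul(435, -118), Pow(Pow(-3310175, -1), -1))) = Add(Mul(-157193, Rational(1, 1858098)), Mul(-51330, Pow(Rational(-1, 3310175), -1))) = Add(Rational(-157193, 1858098), Mul(-51330, -3310175)) = Add(Rational(-157193, 1858098), 169911282750) = Rational(315711814655052307, 1858098)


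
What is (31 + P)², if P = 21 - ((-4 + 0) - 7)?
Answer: 3969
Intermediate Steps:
P = 32 (P = 21 - (-4 - 7) = 21 - 1*(-11) = 21 + 11 = 32)
(31 + P)² = (31 + 32)² = 63² = 3969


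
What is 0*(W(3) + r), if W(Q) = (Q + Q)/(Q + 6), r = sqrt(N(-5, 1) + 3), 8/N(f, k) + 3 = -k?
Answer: 0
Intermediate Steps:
N(f, k) = 8/(-3 - k)
r = 1 (r = sqrt(-8/(3 + 1) + 3) = sqrt(-8/4 + 3) = sqrt(-8*1/4 + 3) = sqrt(-2 + 3) = sqrt(1) = 1)
W(Q) = 2*Q/(6 + Q) (W(Q) = (2*Q)/(6 + Q) = 2*Q/(6 + Q))
0*(W(3) + r) = 0*(2*3/(6 + 3) + 1) = 0*(2*3/9 + 1) = 0*(2*3*(1/9) + 1) = 0*(2/3 + 1) = 0*(5/3) = 0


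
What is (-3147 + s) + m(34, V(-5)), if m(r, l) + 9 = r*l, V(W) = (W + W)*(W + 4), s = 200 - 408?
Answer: -3024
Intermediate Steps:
s = -208
V(W) = 2*W*(4 + W) (V(W) = (2*W)*(4 + W) = 2*W*(4 + W))
m(r, l) = -9 + l*r (m(r, l) = -9 + r*l = -9 + l*r)
(-3147 + s) + m(34, V(-5)) = (-3147 - 208) + (-9 + (2*(-5)*(4 - 5))*34) = -3355 + (-9 + (2*(-5)*(-1))*34) = -3355 + (-9 + 10*34) = -3355 + (-9 + 340) = -3355 + 331 = -3024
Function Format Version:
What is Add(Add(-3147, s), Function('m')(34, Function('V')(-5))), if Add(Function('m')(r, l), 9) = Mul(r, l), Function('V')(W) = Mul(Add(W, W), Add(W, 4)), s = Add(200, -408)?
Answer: -3024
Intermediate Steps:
s = -208
Function('V')(W) = Mul(2, W, Add(4, W)) (Function('V')(W) = Mul(Mul(2, W), Add(4, W)) = Mul(2, W, Add(4, W)))
Function('m')(r, l) = Add(-9, Mul(l, r)) (Function('m')(r, l) = Add(-9, Mul(r, l)) = Add(-9, Mul(l, r)))
Add(Add(-3147, s), Function('m')(34, Function('V')(-5))) = Add(Add(-3147, -208), Add(-9, Mul(Mul(2, -5, Add(4, -5)), 34))) = Add(-3355, Add(-9, Mul(Mul(2, -5, -1), 34))) = Add(-3355, Add(-9, Mul(10, 34))) = Add(-3355, Add(-9, 340)) = Add(-3355, 331) = -3024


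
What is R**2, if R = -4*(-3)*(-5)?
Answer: 3600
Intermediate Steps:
R = -60 (R = 12*(-5) = -60)
R**2 = (-60)**2 = 3600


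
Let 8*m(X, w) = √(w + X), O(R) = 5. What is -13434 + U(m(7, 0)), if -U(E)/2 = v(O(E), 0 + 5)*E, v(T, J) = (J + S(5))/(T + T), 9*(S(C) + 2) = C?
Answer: -13434 - 4*√7/45 ≈ -13434.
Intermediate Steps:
S(C) = -2 + C/9
m(X, w) = √(X + w)/8 (m(X, w) = √(w + X)/8 = √(X + w)/8)
v(T, J) = (-13/9 + J)/(2*T) (v(T, J) = (J + (-2 + (⅑)*5))/(T + T) = (J + (-2 + 5/9))/((2*T)) = (J - 13/9)*(1/(2*T)) = (-13/9 + J)*(1/(2*T)) = (-13/9 + J)/(2*T))
U(E) = -32*E/45 (U(E) = -2*(1/18)*(-13 + 9*(0 + 5))/5*E = -2*(1/18)*(⅕)*(-13 + 9*5)*E = -2*(1/18)*(⅕)*(-13 + 45)*E = -2*(1/18)*(⅕)*32*E = -32*E/45)
-13434 + U(m(7, 0)) = -13434 - 4*√(7 + 0)/45 = -13434 - 4*√7/45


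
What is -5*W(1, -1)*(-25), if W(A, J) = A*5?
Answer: 625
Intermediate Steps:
W(A, J) = 5*A
-5*W(1, -1)*(-25) = -25*(-25) = 625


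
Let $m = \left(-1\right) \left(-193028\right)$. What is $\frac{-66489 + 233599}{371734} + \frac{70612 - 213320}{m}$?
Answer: $- \frac{236278484}{815398529} \approx -0.28977$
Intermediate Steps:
$m = 193028$
$\frac{-66489 + 233599}{371734} + \frac{70612 - 213320}{m} = \frac{-66489 + 233599}{371734} + \frac{70612 - 213320}{193028} = 167110 \cdot \frac{1}{371734} - \frac{35677}{48257} = \frac{83555}{185867} - \frac{35677}{48257} = - \frac{236278484}{815398529}$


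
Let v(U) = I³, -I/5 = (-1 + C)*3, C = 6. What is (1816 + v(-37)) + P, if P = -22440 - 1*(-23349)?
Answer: -419150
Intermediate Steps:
P = 909 (P = -22440 + 23349 = 909)
I = -75 (I = -5*(-1 + 6)*3 = -25*3 = -5*15 = -75)
v(U) = -421875 (v(U) = (-75)³ = -421875)
(1816 + v(-37)) + P = (1816 - 421875) + 909 = -420059 + 909 = -419150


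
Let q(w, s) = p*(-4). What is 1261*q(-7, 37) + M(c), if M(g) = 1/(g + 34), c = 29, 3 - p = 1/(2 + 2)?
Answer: -873872/63 ≈ -13871.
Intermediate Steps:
p = 11/4 (p = 3 - 1/(2 + 2) = 3 - 1/4 = 3 - 1*¼ = 3 - ¼ = 11/4 ≈ 2.7500)
q(w, s) = -11 (q(w, s) = (11/4)*(-4) = -11)
M(g) = 1/(34 + g)
1261*q(-7, 37) + M(c) = 1261*(-11) + 1/(34 + 29) = -13871 + 1/63 = -873872/63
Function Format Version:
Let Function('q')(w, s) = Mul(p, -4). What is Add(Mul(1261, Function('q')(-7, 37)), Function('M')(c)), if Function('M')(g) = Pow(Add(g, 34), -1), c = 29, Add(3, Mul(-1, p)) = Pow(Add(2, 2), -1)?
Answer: Rational(-873872, 63) ≈ -13871.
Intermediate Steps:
p = Rational(11, 4) (p = Add(3, Mul(-1, Pow(Add(2, 2), -1))) = Add(3, Mul(-1, Pow(4, -1))) = Add(3, Mul(-1, Rational(1, 4))) = Add(3, Rational(-1, 4)) = Rational(11, 4) ≈ 2.7500)
Function('q')(w, s) = -11 (Function('q')(w, s) = Mul(Rational(11, 4), -4) = -11)
Function('M')(g) = Pow(Add(34, g), -1)
Add(Mul(1261, Function('q')(-7, 37)), Function('M')(c)) = Add(Mul(1261, -11), Pow(Add(34, 29), -1)) = Add(-13871, Pow(63, -1)) = Add(-13871, Rational(1, 63)) = Rational(-873872, 63)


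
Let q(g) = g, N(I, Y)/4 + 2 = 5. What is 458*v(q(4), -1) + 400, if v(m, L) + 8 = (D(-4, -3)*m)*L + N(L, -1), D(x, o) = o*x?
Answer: -19752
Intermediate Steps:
N(I, Y) = 12 (N(I, Y) = -8 + 4*5 = -8 + 20 = 12)
v(m, L) = 4 + 12*L*m (v(m, L) = -8 + (((-3*(-4))*m)*L + 12) = -8 + ((12*m)*L + 12) = -8 + (12*L*m + 12) = -8 + (12 + 12*L*m) = 4 + 12*L*m)
458*v(q(4), -1) + 400 = 458*(4 + 12*(-1)*4) + 400 = 458*(4 - 48) + 400 = 458*(-44) + 400 = -20152 + 400 = -19752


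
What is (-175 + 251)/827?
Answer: 76/827 ≈ 0.091898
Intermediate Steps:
(-175 + 251)/827 = 76*(1/827) = 76/827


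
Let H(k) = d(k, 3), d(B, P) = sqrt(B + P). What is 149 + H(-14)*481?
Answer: 149 + 481*I*sqrt(11) ≈ 149.0 + 1595.3*I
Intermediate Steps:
H(k) = sqrt(3 + k) (H(k) = sqrt(k + 3) = sqrt(3 + k))
149 + H(-14)*481 = 149 + sqrt(3 - 14)*481 = 149 + sqrt(-11)*481 = 149 + (I*sqrt(11))*481 = 149 + 481*I*sqrt(11)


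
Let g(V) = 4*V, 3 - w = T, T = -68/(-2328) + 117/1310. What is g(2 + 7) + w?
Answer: 7411004/190605 ≈ 38.881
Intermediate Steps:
T = 22591/190605 (T = -68*(-1/2328) + 117*(1/1310) = 17/582 + 117/1310 = 22591/190605 ≈ 0.11852)
w = 549224/190605 (w = 3 - 1*22591/190605 = 3 - 22591/190605 = 549224/190605 ≈ 2.8815)
g(2 + 7) + w = 4*(2 + 7) + 549224/190605 = 4*9 + 549224/190605 = 36 + 549224/190605 = 7411004/190605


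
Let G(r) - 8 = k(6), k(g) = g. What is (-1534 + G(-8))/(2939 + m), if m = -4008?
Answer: 1520/1069 ≈ 1.4219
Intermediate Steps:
G(r) = 14 (G(r) = 8 + 6 = 14)
(-1534 + G(-8))/(2939 + m) = (-1534 + 14)/(2939 - 4008) = -1520/(-1069) = -1520*(-1/1069) = 1520/1069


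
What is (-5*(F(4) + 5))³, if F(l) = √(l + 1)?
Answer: -25000 - 10000*√5 ≈ -47361.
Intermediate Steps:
F(l) = √(1 + l)
(-5*(F(4) + 5))³ = (-5*(√(1 + 4) + 5))³ = (-5*(√5 + 5))³ = (-5*(5 + √5))³ = (-25 - 5*√5)³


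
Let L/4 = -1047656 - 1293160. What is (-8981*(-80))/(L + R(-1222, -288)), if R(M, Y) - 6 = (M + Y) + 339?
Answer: -718480/9364429 ≈ -0.076724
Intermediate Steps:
L = -9363264 (L = 4*(-1047656 - 1293160) = 4*(-2340816) = -9363264)
R(M, Y) = 345 + M + Y (R(M, Y) = 6 + ((M + Y) + 339) = 6 + (339 + M + Y) = 345 + M + Y)
(-8981*(-80))/(L + R(-1222, -288)) = (-8981*(-80))/(-9363264 + (345 - 1222 - 288)) = 718480/(-9363264 - 1165) = 718480/(-9364429) = 718480*(-1/9364429) = -718480/9364429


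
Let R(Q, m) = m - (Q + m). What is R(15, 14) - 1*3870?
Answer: -3885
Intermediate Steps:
R(Q, m) = -Q (R(Q, m) = m + (-Q - m) = -Q)
R(15, 14) - 1*3870 = -1*15 - 1*3870 = -15 - 3870 = -3885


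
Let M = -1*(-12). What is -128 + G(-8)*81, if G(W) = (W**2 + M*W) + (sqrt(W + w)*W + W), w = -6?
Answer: -3368 - 648*I*sqrt(14) ≈ -3368.0 - 2424.6*I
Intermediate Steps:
M = 12
G(W) = W**2 + 13*W + W*sqrt(-6 + W) (G(W) = (W**2 + 12*W) + (sqrt(W - 6)*W + W) = (W**2 + 12*W) + (sqrt(-6 + W)*W + W) = (W**2 + 12*W) + (W*sqrt(-6 + W) + W) = (W**2 + 12*W) + (W + W*sqrt(-6 + W)) = W**2 + 13*W + W*sqrt(-6 + W))
-128 + G(-8)*81 = -128 - 8*(13 - 8 + sqrt(-6 - 8))*81 = -128 - 8*(13 - 8 + sqrt(-14))*81 = -128 - 8*(13 - 8 + I*sqrt(14))*81 = -128 - 8*(5 + I*sqrt(14))*81 = -128 + (-40 - 8*I*sqrt(14))*81 = -128 + (-3240 - 648*I*sqrt(14)) = -3368 - 648*I*sqrt(14)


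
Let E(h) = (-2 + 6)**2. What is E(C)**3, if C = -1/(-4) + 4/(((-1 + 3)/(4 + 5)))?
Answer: 4096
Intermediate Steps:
C = 73/4 (C = -1*(-1/4) + 4/((2/9)) = 1/4 + 4/((2*(1/9))) = 1/4 + 4/(2/9) = 1/4 + 4*(9/2) = 1/4 + 18 = 73/4 ≈ 18.250)
E(h) = 16 (E(h) = 4**2 = 16)
E(C)**3 = 16**3 = 4096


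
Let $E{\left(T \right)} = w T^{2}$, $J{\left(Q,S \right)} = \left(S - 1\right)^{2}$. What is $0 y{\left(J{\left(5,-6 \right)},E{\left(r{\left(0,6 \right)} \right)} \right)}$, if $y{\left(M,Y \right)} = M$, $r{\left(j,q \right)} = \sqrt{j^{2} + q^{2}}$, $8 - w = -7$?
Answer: $0$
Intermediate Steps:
$w = 15$ ($w = 8 - -7 = 8 + 7 = 15$)
$J{\left(Q,S \right)} = \left(-1 + S\right)^{2}$
$E{\left(T \right)} = 15 T^{2}$
$0 y{\left(J{\left(5,-6 \right)},E{\left(r{\left(0,6 \right)} \right)} \right)} = 0 \left(-1 - 6\right)^{2} = 0 \left(-7\right)^{2} = 0 \cdot 49 = 0$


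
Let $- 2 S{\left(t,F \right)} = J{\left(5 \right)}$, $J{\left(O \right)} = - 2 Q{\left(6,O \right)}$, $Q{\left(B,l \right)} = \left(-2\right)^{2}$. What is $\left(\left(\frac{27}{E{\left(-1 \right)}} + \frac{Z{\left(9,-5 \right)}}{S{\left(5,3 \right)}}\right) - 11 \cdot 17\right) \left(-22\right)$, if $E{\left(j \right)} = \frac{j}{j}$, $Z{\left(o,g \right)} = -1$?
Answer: $\frac{7051}{2} \approx 3525.5$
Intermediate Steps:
$Q{\left(B,l \right)} = 4$
$J{\left(O \right)} = -8$ ($J{\left(O \right)} = \left(-2\right) 4 = -8$)
$S{\left(t,F \right)} = 4$ ($S{\left(t,F \right)} = \left(- \frac{1}{2}\right) \left(-8\right) = 4$)
$E{\left(j \right)} = 1$
$\left(\left(\frac{27}{E{\left(-1 \right)}} + \frac{Z{\left(9,-5 \right)}}{S{\left(5,3 \right)}}\right) - 11 \cdot 17\right) \left(-22\right) = \left(\left(\frac{27}{1} - \frac{1}{4}\right) - 11 \cdot 17\right) \left(-22\right) = \left(\left(27 \cdot 1 - \frac{1}{4}\right) - 187\right) \left(-22\right) = \left(\left(27 - \frac{1}{4}\right) - 187\right) \left(-22\right) = \left(\frac{107}{4} - 187\right) \left(-22\right) = \left(- \frac{641}{4}\right) \left(-22\right) = \frac{7051}{2}$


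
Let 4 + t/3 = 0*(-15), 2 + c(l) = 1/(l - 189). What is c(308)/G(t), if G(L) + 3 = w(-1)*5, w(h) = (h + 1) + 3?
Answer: -79/476 ≈ -0.16597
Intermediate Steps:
c(l) = -2 + 1/(-189 + l) (c(l) = -2 + 1/(l - 189) = -2 + 1/(-189 + l))
w(h) = 4 + h (w(h) = (1 + h) + 3 = 4 + h)
t = -12 (t = -12 + 3*(0*(-15)) = -12 + 3*0 = -12 + 0 = -12)
G(L) = 12 (G(L) = -3 + (4 - 1)*5 = -3 + 3*5 = -3 + 15 = 12)
c(308)/G(t) = ((379 - 2*308)/(-189 + 308))/12 = ((379 - 616)/119)*(1/12) = ((1/119)*(-237))*(1/12) = -237/119*1/12 = -79/476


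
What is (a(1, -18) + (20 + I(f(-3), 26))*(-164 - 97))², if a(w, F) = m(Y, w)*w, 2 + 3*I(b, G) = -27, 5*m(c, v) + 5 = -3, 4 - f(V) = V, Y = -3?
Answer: 182061049/25 ≈ 7.2824e+6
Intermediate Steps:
f(V) = 4 - V
m(c, v) = -8/5 (m(c, v) = -1 + (⅕)*(-3) = -1 - ⅗ = -8/5)
I(b, G) = -29/3 (I(b, G) = -⅔ + (⅓)*(-27) = -⅔ - 9 = -29/3)
a(w, F) = -8*w/5
(a(1, -18) + (20 + I(f(-3), 26))*(-164 - 97))² = (-8/5*1 + (20 - 29/3)*(-164 - 97))² = (-8/5 + (31/3)*(-261))² = (-8/5 - 2697)² = (-13493/5)² = 182061049/25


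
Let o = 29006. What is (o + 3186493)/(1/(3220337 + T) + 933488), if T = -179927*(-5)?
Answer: 13247765846028/3845944422337 ≈ 3.4446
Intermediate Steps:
T = 899635
(o + 3186493)/(1/(3220337 + T) + 933488) = (29006 + 3186493)/(1/(3220337 + 899635) + 933488) = 3215499/(1/4119972 + 933488) = 3215499/(3845944422337/4119972) = 3215499*(4119972/3845944422337) = 13247765846028/3845944422337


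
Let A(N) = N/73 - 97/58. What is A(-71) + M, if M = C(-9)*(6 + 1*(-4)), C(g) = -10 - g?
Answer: -19667/4234 ≈ -4.6450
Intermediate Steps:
A(N) = -97/58 + N/73 (A(N) = N*(1/73) - 97*1/58 = N/73 - 97/58 = -97/58 + N/73)
M = -2 (M = (-10 - 1*(-9))*(6 + 1*(-4)) = (-10 + 9)*(6 - 4) = -1*2 = -2)
A(-71) + M = (-97/58 + (1/73)*(-71)) - 2 = (-97/58 - 71/73) - 2 = -11199/4234 - 2 = -19667/4234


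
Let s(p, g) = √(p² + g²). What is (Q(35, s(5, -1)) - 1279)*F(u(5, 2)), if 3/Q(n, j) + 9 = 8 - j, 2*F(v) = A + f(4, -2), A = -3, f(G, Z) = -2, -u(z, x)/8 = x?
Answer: 15986/5 + 3*√26/10 ≈ 3198.7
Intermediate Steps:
u(z, x) = -8*x
s(p, g) = √(g² + p²)
F(v) = -5/2 (F(v) = (-3 - 2)/2 = (½)*(-5) = -5/2)
Q(n, j) = 3/(-1 - j) (Q(n, j) = 3/(-9 + (8 - j)) = 3/(-1 - j))
(Q(35, s(5, -1)) - 1279)*F(u(5, 2)) = (-3/(1 + √((-1)² + 5²)) - 1279)*(-5/2) = (-3/(1 + √(1 + 25)) - 1279)*(-5/2) = (-3/(1 + √26) - 1279)*(-5/2) = (-1279 - 3/(1 + √26))*(-5/2) = 6395/2 + 15/(2*(1 + √26))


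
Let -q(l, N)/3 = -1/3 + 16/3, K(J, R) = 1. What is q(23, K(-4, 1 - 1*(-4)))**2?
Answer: 225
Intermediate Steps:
q(l, N) = -15 (q(l, N) = -3*(-1/3 + 16/3) = -3*5 = -15)
q(23, K(-4, 1 - 1*(-4)))**2 = (-15)**2 = 225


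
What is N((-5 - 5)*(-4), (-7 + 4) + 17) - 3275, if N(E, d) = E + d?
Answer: -3221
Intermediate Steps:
N((-5 - 5)*(-4), (-7 + 4) + 17) - 3275 = ((-5 - 5)*(-4) + ((-7 + 4) + 17)) - 3275 = (-10*(-4) + (-3 + 17)) - 3275 = (40 + 14) - 3275 = 54 - 3275 = -3221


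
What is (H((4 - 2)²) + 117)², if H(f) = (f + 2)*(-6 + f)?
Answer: 11025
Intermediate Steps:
H(f) = (-6 + f)*(2 + f) (H(f) = (2 + f)*(-6 + f) = (-6 + f)*(2 + f))
(H((4 - 2)²) + 117)² = ((-12 + ((4 - 2)²)² - 4*(4 - 2)²) + 117)² = ((-12 + (2²)² - 4*2²) + 117)² = ((-12 + 4² - 4*4) + 117)² = ((-12 + 16 - 16) + 117)² = (-12 + 117)² = 105² = 11025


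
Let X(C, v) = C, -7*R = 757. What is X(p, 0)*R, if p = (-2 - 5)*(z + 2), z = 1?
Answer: 2271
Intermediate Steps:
R = -757/7 (R = -⅐*757 = -757/7 ≈ -108.14)
p = -21 (p = (-2 - 5)*(1 + 2) = -7*3 = -21)
X(p, 0)*R = -21*(-757/7) = 2271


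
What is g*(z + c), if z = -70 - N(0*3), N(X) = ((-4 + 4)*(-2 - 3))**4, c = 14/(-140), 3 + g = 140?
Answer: -96037/10 ≈ -9603.7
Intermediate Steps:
g = 137 (g = -3 + 140 = 137)
c = -1/10 (c = 14*(-1/140) = -1/10 ≈ -0.10000)
N(X) = 0 (N(X) = (0*(-5))**4 = 0**4 = 0)
z = -70 (z = -70 - 1*0 = -70 + 0 = -70)
g*(z + c) = 137*(-70 - 1/10) = 137*(-701/10) = -96037/10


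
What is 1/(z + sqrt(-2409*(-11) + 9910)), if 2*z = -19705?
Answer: -39410/388141389 - 4*sqrt(36409)/388141389 ≈ -0.00010350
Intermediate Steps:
z = -19705/2 (z = (1/2)*(-19705) = -19705/2 ≈ -9852.5)
1/(z + sqrt(-2409*(-11) + 9910)) = 1/(-19705/2 + sqrt(-2409*(-11) + 9910)) = 1/(-19705/2 + sqrt(26499 + 9910)) = 1/(-19705/2 + sqrt(36409))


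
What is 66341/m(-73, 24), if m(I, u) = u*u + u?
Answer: 66341/600 ≈ 110.57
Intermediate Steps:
m(I, u) = u + u² (m(I, u) = u² + u = u + u²)
66341/m(-73, 24) = 66341/((24*(1 + 24))) = 66341/((24*25)) = 66341/600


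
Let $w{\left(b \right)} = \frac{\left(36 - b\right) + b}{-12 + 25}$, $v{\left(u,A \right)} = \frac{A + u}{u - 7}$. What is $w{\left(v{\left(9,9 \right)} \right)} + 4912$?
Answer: $\frac{63892}{13} \approx 4914.8$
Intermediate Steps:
$v{\left(u,A \right)} = \frac{A + u}{-7 + u}$
$w{\left(b \right)} = \frac{36}{13}$
$w{\left(v{\left(9,9 \right)} \right)} + 4912 = \frac{36}{13} + 4912 = \frac{63892}{13}$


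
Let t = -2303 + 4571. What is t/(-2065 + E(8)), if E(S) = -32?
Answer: -252/233 ≈ -1.0815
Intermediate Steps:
t = 2268
t/(-2065 + E(8)) = 2268/(-2065 - 32) = 2268/(-2097) = 2268*(-1/2097) = -252/233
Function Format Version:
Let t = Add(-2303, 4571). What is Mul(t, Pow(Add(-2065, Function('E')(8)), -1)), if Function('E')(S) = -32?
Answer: Rational(-252, 233) ≈ -1.0815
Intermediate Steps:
t = 2268
Mul(t, Pow(Add(-2065, Function('E')(8)), -1)) = Mul(2268, Pow(Add(-2065, -32), -1)) = Mul(2268, Pow(-2097, -1)) = Mul(2268, Rational(-1, 2097)) = Rational(-252, 233)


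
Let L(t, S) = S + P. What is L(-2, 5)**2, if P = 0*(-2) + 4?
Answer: 81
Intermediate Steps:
P = 4 (P = 0 + 4 = 4)
L(t, S) = 4 + S (L(t, S) = S + 4 = 4 + S)
L(-2, 5)**2 = (4 + 5)**2 = 9**2 = 81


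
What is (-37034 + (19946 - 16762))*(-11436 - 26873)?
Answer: 1296759650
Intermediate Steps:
(-37034 + (19946 - 16762))*(-11436 - 26873) = (-37034 + 3184)*(-38309) = -33850*(-38309) = 1296759650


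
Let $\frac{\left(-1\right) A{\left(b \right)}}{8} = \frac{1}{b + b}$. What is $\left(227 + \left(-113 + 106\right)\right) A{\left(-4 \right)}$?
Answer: $220$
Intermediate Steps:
$A{\left(b \right)} = - \frac{4}{b}$ ($A{\left(b \right)} = - \frac{8}{b + b} = - \frac{8}{2 b} = - 8 \frac{1}{2 b} = - \frac{4}{b}$)
$\left(227 + \left(-113 + 106\right)\right) A{\left(-4 \right)} = \left(227 + \left(-113 + 106\right)\right) \left(- \frac{4}{-4}\right) = \left(227 - 7\right) \left(\left(-4\right) \left(- \frac{1}{4}\right)\right) = 220 \cdot 1 = 220$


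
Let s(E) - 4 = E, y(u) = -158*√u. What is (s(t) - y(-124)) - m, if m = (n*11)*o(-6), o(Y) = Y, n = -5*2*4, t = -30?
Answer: -2666 + 316*I*√31 ≈ -2666.0 + 1759.4*I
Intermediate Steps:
n = -40 (n = -10*4 = -40)
s(E) = 4 + E
m = 2640 (m = -40*11*(-6) = -440*(-6) = 2640)
(s(t) - y(-124)) - m = ((4 - 30) - (-158)*√(-124)) - 1*2640 = (-26 - (-158)*2*I*√31) - 2640 = (-26 - (-316)*I*√31) - 2640 = (-26 + 316*I*√31) - 2640 = -2666 + 316*I*√31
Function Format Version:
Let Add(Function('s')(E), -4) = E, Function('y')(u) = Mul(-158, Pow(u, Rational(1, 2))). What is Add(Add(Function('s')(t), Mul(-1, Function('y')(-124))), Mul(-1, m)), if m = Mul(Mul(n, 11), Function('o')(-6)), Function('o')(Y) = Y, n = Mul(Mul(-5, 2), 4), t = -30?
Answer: Add(-2666, Mul(316, I, Pow(31, Rational(1, 2)))) ≈ Add(-2666.0, Mul(1759.4, I))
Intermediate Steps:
n = -40 (n = Mul(-10, 4) = -40)
Function('s')(E) = Add(4, E)
m = 2640 (m = Mul(Mul(-40, 11), -6) = Mul(-440, -6) = 2640)
Add(Add(Function('s')(t), Mul(-1, Function('y')(-124))), Mul(-1, m)) = Add(Add(Add(4, -30), Mul(-1, Mul(-158, Pow(-124, Rational(1, 2))))), Mul(-1, 2640)) = Add(Add(-26, Mul(-1, Mul(-158, Mul(2, I, Pow(31, Rational(1, 2)))))), -2640) = Add(Add(-26, Mul(-1, Mul(-316, I, Pow(31, Rational(1, 2))))), -2640) = Add(Add(-26, Mul(316, I, Pow(31, Rational(1, 2)))), -2640) = Add(-2666, Mul(316, I, Pow(31, Rational(1, 2))))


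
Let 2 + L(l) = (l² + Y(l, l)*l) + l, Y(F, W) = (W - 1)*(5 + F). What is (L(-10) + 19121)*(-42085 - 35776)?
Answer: -1452808399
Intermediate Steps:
Y(F, W) = (-1 + W)*(5 + F)
L(l) = -2 + l + l² + l*(-5 + l² + 4*l) (L(l) = -2 + ((l² + (-5 - l + 5*l + l*l)*l) + l) = -2 + ((l² + (-5 - l + 5*l + l²)*l) + l) = -2 + ((l² + (-5 + l² + 4*l)*l) + l) = -2 + ((l² + l*(-5 + l² + 4*l)) + l) = -2 + (l + l² + l*(-5 + l² + 4*l)) = -2 + l + l² + l*(-5 + l² + 4*l))
(L(-10) + 19121)*(-42085 - 35776) = ((-2 + (-10)³ - 4*(-10) + 5*(-10)²) + 19121)*(-42085 - 35776) = ((-2 - 1000 + 40 + 5*100) + 19121)*(-77861) = ((-2 - 1000 + 40 + 500) + 19121)*(-77861) = (-462 + 19121)*(-77861) = 18659*(-77861) = -1452808399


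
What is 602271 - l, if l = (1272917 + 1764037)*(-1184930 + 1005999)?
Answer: 543405818445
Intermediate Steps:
l = -543405216174 (l = 3036954*(-178931) = -543405216174)
602271 - l = 602271 - 1*(-543405216174) = 602271 + 543405216174 = 543405818445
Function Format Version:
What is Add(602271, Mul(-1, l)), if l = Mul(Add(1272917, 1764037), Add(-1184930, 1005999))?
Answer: 543405818445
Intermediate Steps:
l = -543405216174 (l = Mul(3036954, -178931) = -543405216174)
Add(602271, Mul(-1, l)) = Add(602271, Mul(-1, -543405216174)) = Add(602271, 543405216174) = 543405818445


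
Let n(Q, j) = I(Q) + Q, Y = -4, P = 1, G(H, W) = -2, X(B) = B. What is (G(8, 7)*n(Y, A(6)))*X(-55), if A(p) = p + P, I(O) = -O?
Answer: 0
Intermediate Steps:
A(p) = 1 + p (A(p) = p + 1 = 1 + p)
n(Q, j) = 0 (n(Q, j) = -Q + Q = 0)
(G(8, 7)*n(Y, A(6)))*X(-55) = -2*0*(-55) = 0*(-55) = 0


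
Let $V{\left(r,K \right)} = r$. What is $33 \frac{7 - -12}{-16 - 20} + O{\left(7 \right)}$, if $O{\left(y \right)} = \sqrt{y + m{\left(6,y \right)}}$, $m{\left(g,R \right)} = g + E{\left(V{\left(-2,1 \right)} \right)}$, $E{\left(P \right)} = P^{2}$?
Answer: $- \frac{209}{12} + \sqrt{17} \approx -13.294$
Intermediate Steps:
$m{\left(g,R \right)} = 4 + g$ ($m{\left(g,R \right)} = g + \left(-2\right)^{2} = g + 4 = 4 + g$)
$O{\left(y \right)} = \sqrt{10 + y}$ ($O{\left(y \right)} = \sqrt{y + \left(4 + 6\right)} = \sqrt{y + 10} = \sqrt{10 + y}$)
$33 \frac{7 - -12}{-16 - 20} + O{\left(7 \right)} = 33 \frac{7 - -12}{-16 - 20} + \sqrt{10 + 7} = 33 \frac{7 + 12}{-36} + \sqrt{17} = 33 \cdot 19 \left(- \frac{1}{36}\right) + \sqrt{17} = 33 \left(- \frac{19}{36}\right) + \sqrt{17} = - \frac{209}{12} + \sqrt{17}$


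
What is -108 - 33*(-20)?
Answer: 552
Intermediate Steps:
-108 - 33*(-20) = -108 + 660 = 552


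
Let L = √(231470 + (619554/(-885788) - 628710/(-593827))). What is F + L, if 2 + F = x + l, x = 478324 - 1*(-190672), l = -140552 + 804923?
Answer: 1333365 + √16010867359715758200020448098/263002415338 ≈ 1.3338e+6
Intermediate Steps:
l = 664371
x = 668996 (x = 478324 + 190672 = 668996)
F = 1333365 (F = -2 + (668996 + 664371) = -2 + 1333367 = 1333365)
L = √16010867359715758200020448098/263002415338 (L = √(231470 + (619554*(-1/885788) - 628710*(-1/593827))) = √(231470 + (-309777/442894 + 628710/593827)) = √(231470 + 94497940161/263002415338) = √(60877263576227021/263002415338) = √16010867359715758200020448098/263002415338 ≈ 481.11)
F + L = 1333365 + √16010867359715758200020448098/263002415338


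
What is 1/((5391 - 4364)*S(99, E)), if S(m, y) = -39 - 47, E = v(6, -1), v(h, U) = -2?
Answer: -1/88322 ≈ -1.1322e-5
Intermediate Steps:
E = -2
S(m, y) = -86
1/((5391 - 4364)*S(99, E)) = 1/((5391 - 4364)*(-86)) = -1/86/1027 = (1/1027)*(-1/86) = -1/88322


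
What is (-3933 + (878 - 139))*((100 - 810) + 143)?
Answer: 1810998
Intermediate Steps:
(-3933 + (878 - 139))*((100 - 810) + 143) = (-3933 + 739)*(-710 + 143) = -3194*(-567) = 1810998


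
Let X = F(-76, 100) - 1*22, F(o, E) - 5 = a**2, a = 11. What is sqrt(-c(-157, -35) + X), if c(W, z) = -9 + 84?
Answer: sqrt(29) ≈ 5.3852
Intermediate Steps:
c(W, z) = 75
F(o, E) = 126 (F(o, E) = 5 + 11**2 = 5 + 121 = 126)
X = 104 (X = 126 - 1*22 = 126 - 22 = 104)
sqrt(-c(-157, -35) + X) = sqrt(-1*75 + 104) = sqrt(-75 + 104) = sqrt(29)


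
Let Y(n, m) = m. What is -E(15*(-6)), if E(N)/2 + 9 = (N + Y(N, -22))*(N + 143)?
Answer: 11890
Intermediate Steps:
E(N) = -18 + 2*(-22 + N)*(143 + N) (E(N) = -18 + 2*((N - 22)*(N + 143)) = -18 + 2*((-22 + N)*(143 + N)) = -18 + 2*(-22 + N)*(143 + N))
-E(15*(-6)) = -(-6310 + 2*(15*(-6))² + 242*(15*(-6))) = -(-6310 + 2*(-90)² + 242*(-90)) = -(-6310 + 2*8100 - 21780) = -(-6310 + 16200 - 21780) = -1*(-11890) = 11890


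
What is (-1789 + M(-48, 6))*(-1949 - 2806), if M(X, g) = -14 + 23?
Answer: 8463900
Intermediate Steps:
M(X, g) = 9
(-1789 + M(-48, 6))*(-1949 - 2806) = (-1789 + 9)*(-1949 - 2806) = -1780*(-4755) = 8463900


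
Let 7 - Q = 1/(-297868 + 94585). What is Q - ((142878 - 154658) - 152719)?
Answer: 33441273199/203283 ≈ 1.6451e+5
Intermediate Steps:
Q = 1422982/203283 (Q = 7 - 1/(-297868 + 94585) = 7 - 1/(-203283) = 7 - 1*(-1/203283) = 7 + 1/203283 = 1422982/203283 ≈ 7.0000)
Q - ((142878 - 154658) - 152719) = 1422982/203283 - ((142878 - 154658) - 152719) = 1422982/203283 - (-11780 - 152719) = 1422982/203283 - 1*(-164499) = 1422982/203283 + 164499 = 33441273199/203283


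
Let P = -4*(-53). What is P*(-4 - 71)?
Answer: -15900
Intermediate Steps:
P = 212
P*(-4 - 71) = 212*(-4 - 71) = 212*(-75) = -15900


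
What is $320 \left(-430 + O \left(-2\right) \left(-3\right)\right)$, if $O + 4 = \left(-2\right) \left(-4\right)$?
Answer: $-129920$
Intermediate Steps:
$O = 4$ ($O = -4 - -8 = -4 + 8 = 4$)
$320 \left(-430 + O \left(-2\right) \left(-3\right)\right) = 320 \left(-430 + 4 \left(-2\right) \left(-3\right)\right) = 320 \left(-430 - -24\right) = 320 \left(-430 + 24\right) = 320 \left(-406\right) = -129920$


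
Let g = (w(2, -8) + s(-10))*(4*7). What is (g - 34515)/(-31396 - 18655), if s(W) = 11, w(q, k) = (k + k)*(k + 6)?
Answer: 33311/50051 ≈ 0.66554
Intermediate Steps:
w(q, k) = 2*k*(6 + k) (w(q, k) = (2*k)*(6 + k) = 2*k*(6 + k))
g = 1204 (g = (2*(-8)*(6 - 8) + 11)*(4*7) = (2*(-8)*(-2) + 11)*28 = (32 + 11)*28 = 43*28 = 1204)
(g - 34515)/(-31396 - 18655) = (1204 - 34515)/(-31396 - 18655) = -33311/(-50051) = -33311*(-1/50051) = 33311/50051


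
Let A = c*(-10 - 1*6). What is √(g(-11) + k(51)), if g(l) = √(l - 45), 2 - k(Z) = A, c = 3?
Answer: √(50 + 2*I*√14) ≈ 7.0907 + 0.52768*I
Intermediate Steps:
A = -48 (A = 3*(-10 - 1*6) = 3*(-10 - 6) = 3*(-16) = -48)
k(Z) = 50 (k(Z) = 2 - 1*(-48) = 2 + 48 = 50)
g(l) = √(-45 + l)
√(g(-11) + k(51)) = √(√(-45 - 11) + 50) = √(√(-56) + 50) = √(2*I*√14 + 50) = √(50 + 2*I*√14)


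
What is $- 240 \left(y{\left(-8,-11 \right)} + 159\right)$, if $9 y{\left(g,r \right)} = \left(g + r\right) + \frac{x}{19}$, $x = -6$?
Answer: $- \frac{2145760}{57} \approx -37645.0$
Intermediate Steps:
$y{\left(g,r \right)} = - \frac{2}{57} + \frac{g}{9} + \frac{r}{9}$ ($y{\left(g,r \right)} = \frac{\left(g + r\right) - \frac{6}{19}}{9} = \frac{- \frac{6}{19} + g + r}{9} = - \frac{2}{57} + \frac{g}{9} + \frac{r}{9}$)
$- 240 \left(y{\left(-8,-11 \right)} + 159\right) = - 240 \left(\left(- \frac{2}{57} + \frac{1}{9} \left(-8\right) + \frac{1}{9} \left(-11\right)\right) + 159\right) = - 240 \left(\left(- \frac{2}{57} - \frac{8}{9} - \frac{11}{9}\right) + 159\right) = - 240 \left(- \frac{367}{171} + 159\right) = \left(-240\right) \frac{26822}{171} = - \frac{2145760}{57}$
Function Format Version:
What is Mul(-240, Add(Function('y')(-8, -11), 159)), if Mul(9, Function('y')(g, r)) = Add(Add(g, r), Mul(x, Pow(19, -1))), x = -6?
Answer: Rational(-2145760, 57) ≈ -37645.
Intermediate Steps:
Function('y')(g, r) = Add(Rational(-2, 57), Mul(Rational(1, 9), g), Mul(Rational(1, 9), r)) (Function('y')(g, r) = Mul(Rational(1, 9), Add(Add(g, r), Mul(-6, Pow(19, -1)))) = Mul(Rational(1, 9), Add(Add(g, r), Mul(-6, Rational(1, 19)))) = Mul(Rational(1, 9), Add(Add(g, r), Rational(-6, 19))) = Mul(Rational(1, 9), Add(Rational(-6, 19), g, r)) = Add(Rational(-2, 57), Mul(Rational(1, 9), g), Mul(Rational(1, 9), r)))
Mul(-240, Add(Function('y')(-8, -11), 159)) = Mul(-240, Add(Add(Rational(-2, 57), Mul(Rational(1, 9), -8), Mul(Rational(1, 9), -11)), 159)) = Mul(-240, Add(Add(Rational(-2, 57), Rational(-8, 9), Rational(-11, 9)), 159)) = Mul(-240, Add(Rational(-367, 171), 159)) = Mul(-240, Rational(26822, 171)) = Rational(-2145760, 57)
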